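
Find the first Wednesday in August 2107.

August 3, 2107

August 1, 2107 is a Monday.
The first Wednesday is therefore August 3 (2 days later).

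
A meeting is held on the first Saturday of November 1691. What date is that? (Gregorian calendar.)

November 3, 1691

November 1, 1691 is a Thursday.
The first Saturday is therefore November 3 (2 days later).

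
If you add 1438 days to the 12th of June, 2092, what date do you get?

+365 (one year) → Jun 12, 2093 (1073 left).
+365 (one year) → Jun 12, 2094 (708 left).
+365 (one year) → Jun 12, 2095 (343 left).
Jun has 30 days: +19 → Jul 1, 2095 (324 left).
Jul has 31 days: +31 → Aug 1, 2095 (293 left).
Aug has 31 days: +31 → Sep 1, 2095 (262 left).
Sep has 30 days: +30 → Oct 1, 2095 (232 left).
Oct has 31 days: +31 → Nov 1, 2095 (201 left).
Nov has 30 days: +30 → Dec 1, 2095 (171 left).
Dec has 31 days: +31 → Jan 1, 2096 (140 left).
Jan has 31 days: +31 → Feb 1, 2096 (109 left).
Feb has 29 days: +29 → Mar 1, 2096 (80 left).
Mar has 31 days: +31 → Apr 1, 2096 (49 left).
Apr has 30 days: +30 → May 1, 2096 (19 left).
+19 → May 20, 2096.

May 20, 2096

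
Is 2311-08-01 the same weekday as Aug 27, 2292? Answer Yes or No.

From Aug 27, 2292 to Aug 1, 2311 is 6912 days.
6912 mod 7 = 3, so they are different weekdays.
(Aug 27, 2292 is a Saturday; Aug 1, 2311 is a Tuesday.)

No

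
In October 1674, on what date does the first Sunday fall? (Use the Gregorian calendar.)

October 1, 1674 is a Monday.
The first Sunday is therefore October 7 (6 days later).

October 7, 1674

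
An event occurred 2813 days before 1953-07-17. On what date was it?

November 3, 1945

−365 (one year) → Jul 17, 1952 (2448 left).
−366 (one year; includes Feb 29, 1952) → Jul 17, 1951 (2082 left).
−365 (one year) → Jul 17, 1950 (1717 left).
−365 (one year) → Jul 17, 1949 (1352 left).
−365 (one year) → Jul 17, 1948 (987 left).
−366 (one year; includes Feb 29, 1948) → Jul 17, 1947 (621 left).
−365 (one year) → Jul 17, 1946 (256 left).
−17 → Jun 30, 1946 (end of Jun, 30 days; 239 left).
−30 → May 31, 1946 (end of May, 31 days; 209 left).
−31 → Apr 30, 1946 (end of Apr, 30 days; 178 left).
−30 → Mar 31, 1946 (end of Mar, 31 days; 148 left).
−31 → Feb 28, 1946 (end of Feb, 28 days; 117 left).
−28 → Jan 31, 1946 (end of Jan, 31 days; 89 left).
−31 → Dec 31, 1945 (end of Dec, 31 days; 58 left).
−31 → Nov 30, 1945 (end of Nov, 30 days; 27 left).
−27 → Nov 3, 1945.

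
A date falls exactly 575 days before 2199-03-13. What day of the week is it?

Tuesday

First find the weekday of Mar 13, 2199. Doomsday rule: the anchor day for the 2100s is Sunday. For year 99: 99÷12 = 8 r 3, and 3÷4 = 0, so 8+3+0 = 11.
Sunday + 11 ≡ Thursday — that's 2199's doomsday.
In March the doomsday date is Mar 14.
Mar 13 is 1 day before Mar 14; 1 mod 7 = 1, so Thursday − 1 = Wednesday.
575 mod 7 = 1, so 575 days before a Wednesday is Wednesday − 1 = Tuesday.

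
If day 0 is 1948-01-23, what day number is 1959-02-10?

4036

Jan 23, 1948 → Jan 23, 1949: 366 days (Feb 29, 1948 is in that span).
Jan 23, 1949 → Jan 23, 1950: 365 days.
Jan 23, 1950 → Jan 23, 1951: 365 days.
Jan 23, 1951 → Jan 23, 1952: 365 days.
Jan 23, 1952 → Jan 23, 1953: 366 days (Feb 29, 1952 is in that span).
Jan 23, 1953 → Jan 23, 1954: 365 days.
Jan 23, 1954 → Jan 23, 1955: 365 days.
Jan 23, 1955 → Jan 23, 1956: 365 days.
Jan 23, 1956 → Jan 23, 1957: 366 days (Feb 29, 1956 is in that span).
Jan 23, 1957 → Jan 23, 1958: 365 days.
Jan 23, 1958 → Feb 23, 1958: 31 days (January has 31).
Feb 23, 1958 → Mar 23, 1958: 28 days (February has 28).
Mar 23, 1958 → Apr 23, 1958: 31 days (March has 31).
Apr 23, 1958 → May 23, 1958: 30 days (April has 30).
May 23, 1958 → Jun 23, 1958: 31 days (May has 31).
Jun 23, 1958 → Jul 23, 1958: 30 days (June has 30).
Jul 23, 1958 → Aug 23, 1958: 31 days (July has 31).
Aug 23, 1958 → Sep 23, 1958: 31 days (August has 31).
Sep 23, 1958 → Oct 23, 1958: 30 days (September has 30).
Oct 23, 1958 → Nov 23, 1958: 31 days (October has 31).
Nov 23, 1958 → Dec 23, 1958: 30 days (November has 30).
Dec 23, 1958 → Jan 23, 1959: 31 days (December has 31).
Jan 23, 1959 → Feb 10, 1959: 18 days.
Total: 4036 days.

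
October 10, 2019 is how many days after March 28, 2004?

5674

Mar 28, 2004 → Mar 28, 2005: 365 days.
Mar 28, 2005 → Mar 28, 2006: 365 days.
Mar 28, 2006 → Mar 28, 2007: 365 days.
Mar 28, 2007 → Mar 28, 2008: 366 days (Feb 29, 2008 is in that span).
Mar 28, 2008 → Mar 28, 2009: 365 days.
Mar 28, 2009 → Mar 28, 2010: 365 days.
Mar 28, 2010 → Mar 28, 2011: 365 days.
Mar 28, 2011 → Mar 28, 2012: 366 days (Feb 29, 2012 is in that span).
Mar 28, 2012 → Mar 28, 2013: 365 days.
Mar 28, 2013 → Mar 28, 2014: 365 days.
Mar 28, 2014 → Mar 28, 2015: 365 days.
Mar 28, 2015 → Mar 28, 2016: 366 days (Feb 29, 2016 is in that span).
Mar 28, 2016 → Mar 28, 2017: 365 days.
Mar 28, 2017 → Mar 28, 2018: 365 days.
Mar 28, 2018 → Mar 28, 2019: 365 days.
Mar 28, 2019 → Apr 28, 2019: 31 days (March has 31).
Apr 28, 2019 → May 28, 2019: 30 days (April has 30).
May 28, 2019 → Jun 28, 2019: 31 days (May has 31).
Jun 28, 2019 → Jul 28, 2019: 30 days (June has 30).
Jul 28, 2019 → Aug 28, 2019: 31 days (July has 31).
Aug 28, 2019 → Sep 28, 2019: 31 days (August has 31).
Sep 28, 2019 → Oct 10, 2019: 12 days.
Total: 5674 days.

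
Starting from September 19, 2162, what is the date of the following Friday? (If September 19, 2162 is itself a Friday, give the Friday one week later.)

September 24, 2162

Sep 19, 2162 is a Sunday.
From Sunday to the next Friday is 5 days.
Sep 19, 2162 + 5 = Sep 24, 2162.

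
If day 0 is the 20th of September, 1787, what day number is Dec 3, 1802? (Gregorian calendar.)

5552

Sep 20, 1787 → Sep 20, 1788: 366 days (Feb 29, 1788 is in that span).
Sep 20, 1788 → Sep 20, 1789: 365 days.
Sep 20, 1789 → Sep 20, 1790: 365 days.
Sep 20, 1790 → Sep 20, 1791: 365 days.
Sep 20, 1791 → Sep 20, 1792: 366 days (Feb 29, 1792 is in that span).
Sep 20, 1792 → Sep 20, 1793: 365 days.
Sep 20, 1793 → Sep 20, 1794: 365 days.
Sep 20, 1794 → Sep 20, 1795: 365 days.
Sep 20, 1795 → Sep 20, 1796: 366 days (Feb 29, 1796 is in that span).
Sep 20, 1796 → Sep 20, 1797: 365 days.
Sep 20, 1797 → Sep 20, 1798: 365 days.
Sep 20, 1798 → Sep 20, 1799: 365 days.
Sep 20, 1799 → Sep 20, 1800: 365 days.
Sep 20, 1800 → Sep 20, 1801: 365 days.
Sep 20, 1801 → Sep 20, 1802: 365 days.
Sep 20, 1802 → Oct 20, 1802: 30 days (September has 30).
Oct 20, 1802 → Nov 20, 1802: 31 days (October has 31).
Nov 20, 1802 → Dec 3, 1802: 13 days.
Total: 5552 days.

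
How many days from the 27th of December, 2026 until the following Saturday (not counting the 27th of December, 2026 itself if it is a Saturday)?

6

Dec 27, 2026 is a Sunday.
From Sunday to the next Saturday is 6 days.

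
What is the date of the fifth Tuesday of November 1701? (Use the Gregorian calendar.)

November 29, 1701

November 1, 1701 is a Tuesday.
The first Tuesday is therefore November 1 (same day).
The fifth Tuesday is 1 + 4×7 = November 29.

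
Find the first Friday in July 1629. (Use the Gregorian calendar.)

July 6, 1629

July 1, 1629 is a Sunday.
The first Friday is therefore July 6 (5 days later).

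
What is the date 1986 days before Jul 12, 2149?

−365 (one year) → Jul 12, 2148 (1621 left).
−366 (one year; includes Feb 29, 2148) → Jul 12, 2147 (1255 left).
−365 (one year) → Jul 12, 2146 (890 left).
−365 (one year) → Jul 12, 2145 (525 left).
−365 (one year) → Jul 12, 2144 (160 left).
−12 → Jun 30, 2144 (end of Jun, 30 days; 148 left).
−30 → May 31, 2144 (end of May, 31 days; 118 left).
−31 → Apr 30, 2144 (end of Apr, 30 days; 87 left).
−30 → Mar 31, 2144 (end of Mar, 31 days; 57 left).
−31 → Feb 29, 2144 (end of Feb, 29 days; 26 left).
−26 → Feb 3, 2144.

February 3, 2144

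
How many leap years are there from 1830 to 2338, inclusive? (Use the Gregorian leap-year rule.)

123

Multiples of 4 in [1830,2338]: 127.
Of those, multiples of 100: 5 (not leap unless ÷400).
Multiples of 400: 1.
Leap years = 127 − 5 + 1 = 123.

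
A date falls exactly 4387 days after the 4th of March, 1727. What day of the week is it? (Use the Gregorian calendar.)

Sunday

Mar 4, 1727 is a Tuesday.
4387 mod 7 = 5, so 4387 days after a Tuesday is Tuesday + 5 = Sunday.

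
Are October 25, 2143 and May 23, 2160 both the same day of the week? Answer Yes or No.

Yes

From Oct 25, 2143 to May 23, 2160 is 6055 days.
6055 mod 7 = 0, so they are the same weekday.
(Oct 25, 2143 is a Friday; May 23, 2160 is a Friday.)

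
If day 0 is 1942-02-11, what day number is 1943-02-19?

373

Feb 11, 1942 → Mar 11, 1942: 28 days (February has 28).
Mar 11, 1942 → Apr 11, 1942: 31 days (March has 31).
Apr 11, 1942 → May 11, 1942: 30 days (April has 30).
May 11, 1942 → Jun 11, 1942: 31 days (May has 31).
Jun 11, 1942 → Jul 11, 1942: 30 days (June has 30).
Jul 11, 1942 → Aug 11, 1942: 31 days (July has 31).
Aug 11, 1942 → Sep 11, 1942: 31 days (August has 31).
Sep 11, 1942 → Oct 11, 1942: 30 days (September has 30).
Oct 11, 1942 → Nov 11, 1942: 31 days (October has 31).
Nov 11, 1942 → Dec 11, 1942: 30 days (November has 30).
Dec 11, 1942 → Jan 11, 1943: 31 days (December has 31).
Jan 11, 1943 → Feb 11, 1943: 31 days (January has 31).
Feb 11, 1943 → Feb 19, 1943: 8 days.
Total: 373 days.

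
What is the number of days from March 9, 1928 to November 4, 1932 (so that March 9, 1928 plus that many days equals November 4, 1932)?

1701

Mar 9, 1928 → Mar 9, 1929: 365 days.
Mar 9, 1929 → Mar 9, 1930: 365 days.
Mar 9, 1930 → Mar 9, 1931: 365 days.
Mar 9, 1931 → Mar 9, 1932: 366 days (Feb 29, 1932 is in that span).
Mar 9, 1932 → Apr 9, 1932: 31 days (March has 31).
Apr 9, 1932 → May 9, 1932: 30 days (April has 30).
May 9, 1932 → Jun 9, 1932: 31 days (May has 31).
Jun 9, 1932 → Jul 9, 1932: 30 days (June has 30).
Jul 9, 1932 → Aug 9, 1932: 31 days (July has 31).
Aug 9, 1932 → Sep 9, 1932: 31 days (August has 31).
Sep 9, 1932 → Oct 9, 1932: 30 days (September has 30).
Oct 9, 1932 → Nov 4, 1932: 26 days.
Total: 1701 days.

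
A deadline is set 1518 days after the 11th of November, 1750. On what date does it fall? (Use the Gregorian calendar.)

January 7, 1755

+365 (one year) → Nov 11, 1751 (1153 left).
+366 (one year; includes Feb 29, 1752) → Nov 11, 1752 (787 left).
+365 (one year) → Nov 11, 1753 (422 left).
+365 (one year) → Nov 11, 1754 (57 left).
Nov has 30 days: +20 → Dec 1, 1754 (37 left).
Dec has 31 days: +31 → Jan 1, 1755 (6 left).
+6 → Jan 7, 1755.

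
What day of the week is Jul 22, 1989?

Saturday

Doomsday rule: the anchor day for the 1900s is Wednesday. For year 89: 89÷12 = 7 r 5, and 5÷4 = 1, so 7+5+1 = 13.
Wednesday + 13 ≡ Tuesday — that's 1989's doomsday.
In July the doomsday date is Jul 11.
Jul 22 is 11 days after Jul 11; 11 mod 7 = 4, so Tuesday + 4 = Saturday.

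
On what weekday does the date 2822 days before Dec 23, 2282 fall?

Friday

First find the weekday of Dec 23, 2282. Doomsday rule: the anchor day for the 2200s is Friday. For year 82: 82÷12 = 6 r 10, and 10÷4 = 2, so 6+10+2 = 18.
Friday + 18 ≡ Tuesday — that's 2282's doomsday.
In December the doomsday date is Dec 12.
Dec 23 is 11 days after Dec 12; 11 mod 7 = 4, so Tuesday + 4 = Saturday.
2822 mod 7 = 1, so 2822 days before a Saturday is Saturday − 1 = Friday.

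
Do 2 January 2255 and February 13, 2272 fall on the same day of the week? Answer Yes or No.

Yes

From Jan 2, 2255 to Feb 13, 2272 is 6251 days.
6251 mod 7 = 0, so they are the same weekday.
(Jan 2, 2255 is a Tuesday; Feb 13, 2272 is a Tuesday.)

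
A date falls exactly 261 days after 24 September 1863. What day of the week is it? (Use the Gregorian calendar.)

First find the weekday of Sep 24, 1863. Doomsday rule: the anchor day for the 1800s is Friday. For year 63: 63÷12 = 5 r 3, and 3÷4 = 0, so 5+3+0 = 8.
Friday + 8 ≡ Saturday — that's 1863's doomsday.
In September the doomsday date is Sep 5.
Sep 24 is 19 days after Sep 5; 19 mod 7 = 5, so Saturday + 5 = Thursday.
261 mod 7 = 2, so 261 days after a Thursday is Thursday + 2 = Saturday.

Saturday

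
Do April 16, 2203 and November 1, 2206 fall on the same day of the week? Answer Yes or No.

From Apr 16, 2203 to Nov 1, 2206 is 1295 days.
1295 mod 7 = 0, so they are the same weekday.
(Apr 16, 2203 is a Saturday; Nov 1, 2206 is a Saturday.)

Yes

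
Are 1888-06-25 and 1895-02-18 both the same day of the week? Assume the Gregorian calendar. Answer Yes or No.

From Jun 25, 1888 to Feb 18, 1895 is 2429 days.
2429 mod 7 = 0, so they are the same weekday.
(Jun 25, 1888 is a Monday; Feb 18, 1895 is a Monday.)

Yes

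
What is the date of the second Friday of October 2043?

October 1, 2043 is a Thursday.
The first Friday is therefore October 2 (1 days later).
The second Friday is 2 + 1×7 = October 9.

October 9, 2043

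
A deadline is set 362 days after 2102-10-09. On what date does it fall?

October 6, 2103

Oct has 31 days: +23 → Nov 1, 2102 (339 left).
Nov has 30 days: +30 → Dec 1, 2102 (309 left).
Dec has 31 days: +31 → Jan 1, 2103 (278 left).
Jan has 31 days: +31 → Feb 1, 2103 (247 left).
Feb has 28 days: +28 → Mar 1, 2103 (219 left).
Mar has 31 days: +31 → Apr 1, 2103 (188 left).
Apr has 30 days: +30 → May 1, 2103 (158 left).
May has 31 days: +31 → Jun 1, 2103 (127 left).
Jun has 30 days: +30 → Jul 1, 2103 (97 left).
Jul has 31 days: +31 → Aug 1, 2103 (66 left).
Aug has 31 days: +31 → Sep 1, 2103 (35 left).
Sep has 30 days: +30 → Oct 1, 2103 (5 left).
+5 → Oct 6, 2103.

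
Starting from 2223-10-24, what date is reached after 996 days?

+366 (one year; includes Feb 29, 2224) → Oct 24, 2224 (630 left).
+365 (one year) → Oct 24, 2225 (265 left).
Oct has 31 days: +8 → Nov 1, 2225 (257 left).
Nov has 30 days: +30 → Dec 1, 2225 (227 left).
Dec has 31 days: +31 → Jan 1, 2226 (196 left).
Jan has 31 days: +31 → Feb 1, 2226 (165 left).
Feb has 28 days: +28 → Mar 1, 2226 (137 left).
Mar has 31 days: +31 → Apr 1, 2226 (106 left).
Apr has 30 days: +30 → May 1, 2226 (76 left).
May has 31 days: +31 → Jun 1, 2226 (45 left).
Jun has 30 days: +30 → Jul 1, 2226 (15 left).
+15 → Jul 16, 2226.

July 16, 2226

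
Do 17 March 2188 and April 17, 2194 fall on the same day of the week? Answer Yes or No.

From Mar 17, 2188 to Apr 17, 2194 is 2222 days.
2222 mod 7 = 3, so they are different weekdays.
(Mar 17, 2188 is a Monday; Apr 17, 2194 is a Thursday.)

No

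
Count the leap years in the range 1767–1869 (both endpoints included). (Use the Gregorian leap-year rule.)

Multiples of 4 in [1767,1869]: 26.
Of those, multiples of 100: 1 (not leap unless ÷400).
Multiples of 400: 0.
Leap years = 26 − 1 + 0 = 25.

25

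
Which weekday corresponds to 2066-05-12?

Wednesday

Doomsday rule: the anchor day for the 2000s is Tuesday. For year 66: 66÷12 = 5 r 6, and 6÷4 = 1, so 5+6+1 = 12.
Tuesday + 12 ≡ Sunday — that's 2066's doomsday.
In May the doomsday date is May 9.
May 12 is 3 days after May 9; 3 mod 7 = 3, so Sunday + 3 = Wednesday.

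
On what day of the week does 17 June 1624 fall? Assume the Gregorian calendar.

Monday

Doomsday rule: the anchor day for the 1600s is Tuesday. For year 24: 24÷12 = 2 r 0, and 0÷4 = 0, so 2+0+0 = 2.
Tuesday + 2 ≡ Thursday — that's 1624's doomsday.
In June the doomsday date is Jun 6.
Jun 17 is 11 days after Jun 6; 11 mod 7 = 4, so Thursday + 4 = Monday.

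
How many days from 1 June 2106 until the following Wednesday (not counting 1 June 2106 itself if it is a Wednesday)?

1

Jun 1, 2106 is a Tuesday.
From Tuesday to the next Wednesday is 1 day.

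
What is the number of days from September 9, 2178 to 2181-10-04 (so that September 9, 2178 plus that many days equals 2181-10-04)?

1121

Sep 9, 2178 → Sep 9, 2179: 365 days.
Sep 9, 2179 → Sep 9, 2180: 366 days (Feb 29, 2180 is in that span).
Sep 9, 2180 → Oct 9, 2180: 30 days (September has 30).
Oct 9, 2180 → Nov 9, 2180: 31 days (October has 31).
Nov 9, 2180 → Dec 9, 2180: 30 days (November has 30).
Dec 9, 2180 → Jan 9, 2181: 31 days (December has 31).
Jan 9, 2181 → Feb 9, 2181: 31 days (January has 31).
Feb 9, 2181 → Mar 9, 2181: 28 days (February has 28).
Mar 9, 2181 → Apr 9, 2181: 31 days (March has 31).
Apr 9, 2181 → May 9, 2181: 30 days (April has 30).
May 9, 2181 → Jun 9, 2181: 31 days (May has 31).
Jun 9, 2181 → Jul 9, 2181: 30 days (June has 30).
Jul 9, 2181 → Aug 9, 2181: 31 days (July has 31).
Aug 9, 2181 → Sep 9, 2181: 31 days (August has 31).
Sep 9, 2181 → Oct 4, 2181: 25 days.
Total: 1121 days.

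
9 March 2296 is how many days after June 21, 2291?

1723

Jun 21, 2291 → Jun 21, 2292: 366 days (Feb 29, 2292 is in that span).
Jun 21, 2292 → Jun 21, 2293: 365 days.
Jun 21, 2293 → Jun 21, 2294: 365 days.
Jun 21, 2294 → Jun 21, 2295: 365 days.
Jun 21, 2295 → Jul 21, 2295: 30 days (June has 30).
Jul 21, 2295 → Aug 21, 2295: 31 days (July has 31).
Aug 21, 2295 → Sep 21, 2295: 31 days (August has 31).
Sep 21, 2295 → Oct 21, 2295: 30 days (September has 30).
Oct 21, 2295 → Nov 21, 2295: 31 days (October has 31).
Nov 21, 2295 → Dec 21, 2295: 30 days (November has 30).
Dec 21, 2295 → Jan 21, 2296: 31 days (December has 31).
Jan 21, 2296 → Feb 21, 2296: 31 days (January has 31).
Feb 21, 2296 → Mar 9, 2296: 17 days.
Total: 1723 days.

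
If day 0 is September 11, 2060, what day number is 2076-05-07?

Sep 11, 2060 → Sep 11, 2061: 365 days.
Sep 11, 2061 → Sep 11, 2062: 365 days.
Sep 11, 2062 → Sep 11, 2063: 365 days.
Sep 11, 2063 → Sep 11, 2064: 366 days (Feb 29, 2064 is in that span).
Sep 11, 2064 → Sep 11, 2065: 365 days.
Sep 11, 2065 → Sep 11, 2066: 365 days.
Sep 11, 2066 → Sep 11, 2067: 365 days.
Sep 11, 2067 → Sep 11, 2068: 366 days (Feb 29, 2068 is in that span).
Sep 11, 2068 → Sep 11, 2069: 365 days.
Sep 11, 2069 → Sep 11, 2070: 365 days.
Sep 11, 2070 → Sep 11, 2071: 365 days.
Sep 11, 2071 → Sep 11, 2072: 366 days (Feb 29, 2072 is in that span).
Sep 11, 2072 → Sep 11, 2073: 365 days.
Sep 11, 2073 → Sep 11, 2074: 365 days.
Sep 11, 2074 → Sep 11, 2075: 365 days.
Sep 11, 2075 → Oct 11, 2075: 30 days (September has 30).
Oct 11, 2075 → Nov 11, 2075: 31 days (October has 31).
Nov 11, 2075 → Dec 11, 2075: 30 days (November has 30).
Dec 11, 2075 → Jan 11, 2076: 31 days (December has 31).
Jan 11, 2076 → Feb 11, 2076: 31 days (January has 31).
Feb 11, 2076 → Mar 11, 2076: 29 days (February has 29).
Mar 11, 2076 → Apr 11, 2076: 31 days (March has 31).
Apr 11, 2076 → May 7, 2076: 26 days.
Total: 5717 days.

5717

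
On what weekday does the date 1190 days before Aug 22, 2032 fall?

Sunday

Aug 22, 2032 is a Sunday.
1190 mod 7 = 0, so 1190 days before a Sunday is Sunday − 0 = Sunday.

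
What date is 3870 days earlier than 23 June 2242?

−365 (one year) → Jun 23, 2241 (3505 left).
−365 (one year) → Jun 23, 2240 (3140 left).
−366 (one year; includes Feb 29, 2240) → Jun 23, 2239 (2774 left).
−365 (one year) → Jun 23, 2238 (2409 left).
−365 (one year) → Jun 23, 2237 (2044 left).
−365 (one year) → Jun 23, 2236 (1679 left).
−366 (one year; includes Feb 29, 2236) → Jun 23, 2235 (1313 left).
−365 (one year) → Jun 23, 2234 (948 left).
−365 (one year) → Jun 23, 2233 (583 left).
−365 (one year) → Jun 23, 2232 (218 left).
−23 → May 31, 2232 (end of May, 31 days; 195 left).
−31 → Apr 30, 2232 (end of Apr, 30 days; 164 left).
−30 → Mar 31, 2232 (end of Mar, 31 days; 134 left).
−31 → Feb 29, 2232 (end of Feb, 29 days; 103 left).
−29 → Jan 31, 2232 (end of Jan, 31 days; 74 left).
−31 → Dec 31, 2231 (end of Dec, 31 days; 43 left).
−31 → Nov 30, 2231 (end of Nov, 30 days; 12 left).
−12 → Nov 18, 2231.

November 18, 2231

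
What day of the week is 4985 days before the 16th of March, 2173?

Monday

Mar 16, 2173 is a Tuesday.
4985 mod 7 = 1, so 4985 days before a Tuesday is Tuesday − 1 = Monday.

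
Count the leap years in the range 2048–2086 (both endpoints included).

10

Multiples of 4 in [2048,2086]: 10.
Of those, multiples of 100: 0 (not leap unless ÷400).
Multiples of 400: 0.
Leap years = 10 − 0 + 0 = 10.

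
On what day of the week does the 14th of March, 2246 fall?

Saturday

January 1, 2246 is a Thursday.
Jan 1, 2246 → Feb 1, 2246: 31 days (January has 31).
Feb 1, 2246 → Mar 1, 2246: 28 days (February has 28).
Mar 1, 2246 → Mar 14, 2246: 13 days.
Total: 72 days.
72 mod 7 = 2, so Thursday + 2 = Saturday.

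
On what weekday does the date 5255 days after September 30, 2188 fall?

Sunday

First find the weekday of Sep 30, 2188. Doomsday rule: the anchor day for the 2100s is Sunday. For year 88: 88÷12 = 7 r 4, and 4÷4 = 1, so 7+4+1 = 12.
Sunday + 12 ≡ Friday — that's 2188's doomsday.
In September the doomsday date is Sep 5.
Sep 30 is 25 days after Sep 5; 25 mod 7 = 4, so Friday + 4 = Tuesday.
5255 mod 7 = 5, so 5255 days after a Tuesday is Tuesday + 5 = Sunday.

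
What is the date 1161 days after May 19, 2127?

+366 (one year; includes Feb 29, 2128) → May 19, 2128 (795 left).
+365 (one year) → May 19, 2129 (430 left).
+365 (one year) → May 19, 2130 (65 left).
May has 31 days: +13 → Jun 1, 2130 (52 left).
Jun has 30 days: +30 → Jul 1, 2130 (22 left).
+22 → Jul 23, 2130.

July 23, 2130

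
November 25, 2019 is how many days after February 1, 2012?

Feb 1, 2012 → Feb 1, 2013: 366 days (Feb 29, 2012 is in that span).
Feb 1, 2013 → Feb 1, 2014: 365 days.
Feb 1, 2014 → Feb 1, 2015: 365 days.
Feb 1, 2015 → Feb 1, 2016: 365 days.
Feb 1, 2016 → Feb 1, 2017: 366 days (Feb 29, 2016 is in that span).
Feb 1, 2017 → Feb 1, 2018: 365 days.
Feb 1, 2018 → Feb 1, 2019: 365 days.
Feb 1, 2019 → Mar 1, 2019: 28 days (February has 28).
Mar 1, 2019 → Apr 1, 2019: 31 days (March has 31).
Apr 1, 2019 → May 1, 2019: 30 days (April has 30).
May 1, 2019 → Jun 1, 2019: 31 days (May has 31).
Jun 1, 2019 → Jul 1, 2019: 30 days (June has 30).
Jul 1, 2019 → Aug 1, 2019: 31 days (July has 31).
Aug 1, 2019 → Sep 1, 2019: 31 days (August has 31).
Sep 1, 2019 → Oct 1, 2019: 30 days (September has 30).
Oct 1, 2019 → Nov 1, 2019: 31 days (October has 31).
Nov 1, 2019 → Nov 25, 2019: 24 days.
Total: 2854 days.

2854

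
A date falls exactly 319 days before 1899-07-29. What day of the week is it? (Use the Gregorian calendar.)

First find the weekday of Jul 29, 1899. Doomsday rule: the anchor day for the 1800s is Friday. For year 99: 99÷12 = 8 r 3, and 3÷4 = 0, so 8+3+0 = 11.
Friday + 11 ≡ Tuesday — that's 1899's doomsday.
In July the doomsday date is Jul 11.
Jul 29 is 18 days after Jul 11; 18 mod 7 = 4, so Tuesday + 4 = Saturday.
319 mod 7 = 4, so 319 days before a Saturday is Saturday − 4 = Tuesday.

Tuesday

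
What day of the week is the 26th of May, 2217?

Doomsday rule: the anchor day for the 2200s is Friday. For year 17: 17÷12 = 1 r 5, and 5÷4 = 1, so 1+5+1 = 7.
Friday + 7 ≡ Friday — that's 2217's doomsday.
In May the doomsday date is May 9.
May 26 is 17 days after May 9; 17 mod 7 = 3, so Friday + 3 = Monday.

Monday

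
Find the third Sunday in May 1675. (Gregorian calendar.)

May 19, 1675

May 1, 1675 is a Wednesday.
The first Sunday is therefore May 5 (4 days later).
The third Sunday is 5 + 2×7 = May 19.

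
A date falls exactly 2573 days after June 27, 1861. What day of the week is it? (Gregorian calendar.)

Jun 27, 1861 is a Thursday.
2573 mod 7 = 4, so 2573 days after a Thursday is Thursday + 4 = Monday.

Monday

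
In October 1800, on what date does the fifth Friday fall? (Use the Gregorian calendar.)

October 31, 1800

October 1, 1800 is a Wednesday.
The first Friday is therefore October 3 (2 days later).
The fifth Friday is 3 + 4×7 = October 31.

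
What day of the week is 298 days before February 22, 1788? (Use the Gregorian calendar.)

First find the weekday of Feb 22, 1788. Doomsday rule: the anchor day for the 1700s is Sunday. For year 88: 88÷12 = 7 r 4, and 4÷4 = 1, so 7+4+1 = 12.
Sunday + 12 ≡ Friday — that's 1788's doomsday.
In February the doomsday date is Feb 29 (1788 is a leap year (divisible by 4)).
Feb 22 is 7 days before Feb 29; 7 mod 7 = 0, so Friday − 0 = Friday.
298 mod 7 = 4, so 298 days before a Friday is Friday − 4 = Monday.

Monday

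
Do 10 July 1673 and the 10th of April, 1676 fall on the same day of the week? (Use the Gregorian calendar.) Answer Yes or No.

No

From Jul 10, 1673 to Apr 10, 1676 is 1005 days.
1005 mod 7 = 4, so they are different weekdays.
(Jul 10, 1673 is a Monday; Apr 10, 1676 is a Friday.)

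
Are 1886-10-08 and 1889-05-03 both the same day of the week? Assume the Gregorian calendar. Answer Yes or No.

Yes

From Oct 8, 1886 to May 3, 1889 is 938 days.
938 mod 7 = 0, so they are the same weekday.
(Oct 8, 1886 is a Friday; May 3, 1889 is a Friday.)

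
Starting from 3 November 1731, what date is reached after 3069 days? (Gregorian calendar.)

March 29, 1740

+366 (one year; includes Feb 29, 1732) → Nov 3, 1732 (2703 left).
+365 (one year) → Nov 3, 1733 (2338 left).
+365 (one year) → Nov 3, 1734 (1973 left).
+365 (one year) → Nov 3, 1735 (1608 left).
+366 (one year; includes Feb 29, 1736) → Nov 3, 1736 (1242 left).
+365 (one year) → Nov 3, 1737 (877 left).
+365 (one year) → Nov 3, 1738 (512 left).
+365 (one year) → Nov 3, 1739 (147 left).
Nov has 30 days: +28 → Dec 1, 1739 (119 left).
Dec has 31 days: +31 → Jan 1, 1740 (88 left).
Jan has 31 days: +31 → Feb 1, 1740 (57 left).
Feb has 29 days: +29 → Mar 1, 1740 (28 left).
+28 → Mar 29, 1740.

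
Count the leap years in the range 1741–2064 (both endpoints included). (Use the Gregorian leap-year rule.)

Multiples of 4 in [1741,2064]: 81.
Of those, multiples of 100: 3 (not leap unless ÷400).
Multiples of 400: 1.
Leap years = 81 − 3 + 1 = 79.

79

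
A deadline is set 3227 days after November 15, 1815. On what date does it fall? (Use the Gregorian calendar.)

September 15, 1824

+366 (one year; includes Feb 29, 1816) → Nov 15, 1816 (2861 left).
+365 (one year) → Nov 15, 1817 (2496 left).
+365 (one year) → Nov 15, 1818 (2131 left).
+365 (one year) → Nov 15, 1819 (1766 left).
+366 (one year; includes Feb 29, 1820) → Nov 15, 1820 (1400 left).
+365 (one year) → Nov 15, 1821 (1035 left).
+365 (one year) → Nov 15, 1822 (670 left).
+365 (one year) → Nov 15, 1823 (305 left).
Nov has 30 days: +16 → Dec 1, 1823 (289 left).
Dec has 31 days: +31 → Jan 1, 1824 (258 left).
Jan has 31 days: +31 → Feb 1, 1824 (227 left).
Feb has 29 days: +29 → Mar 1, 1824 (198 left).
Mar has 31 days: +31 → Apr 1, 1824 (167 left).
Apr has 30 days: +30 → May 1, 1824 (137 left).
May has 31 days: +31 → Jun 1, 1824 (106 left).
Jun has 30 days: +30 → Jul 1, 1824 (76 left).
Jul has 31 days: +31 → Aug 1, 1824 (45 left).
Aug has 31 days: +31 → Sep 1, 1824 (14 left).
+14 → Sep 15, 1824.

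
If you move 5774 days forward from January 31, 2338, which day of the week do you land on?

Jan 31, 2338 is a Monday.
5774 mod 7 = 6, so 5774 days after a Monday is Monday + 6 = Sunday.

Sunday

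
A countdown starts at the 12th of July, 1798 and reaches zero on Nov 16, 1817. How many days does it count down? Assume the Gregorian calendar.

Jul 12, 1798 → Jul 12, 1799: 365 days.
Jul 12, 1799 → Jul 12, 1800: 365 days.
Jul 12, 1800 → Jul 12, 1801: 365 days.
Jul 12, 1801 → Jul 12, 1802: 365 days.
Jul 12, 1802 → Jul 12, 1803: 365 days.
Jul 12, 1803 → Jul 12, 1804: 366 days (Feb 29, 1804 is in that span).
Jul 12, 1804 → Jul 12, 1805: 365 days.
Jul 12, 1805 → Jul 12, 1806: 365 days.
Jul 12, 1806 → Jul 12, 1807: 365 days.
Jul 12, 1807 → Jul 12, 1808: 366 days (Feb 29, 1808 is in that span).
Jul 12, 1808 → Jul 12, 1809: 365 days.
Jul 12, 1809 → Jul 12, 1810: 365 days.
Jul 12, 1810 → Jul 12, 1811: 365 days.
Jul 12, 1811 → Jul 12, 1812: 366 days (Feb 29, 1812 is in that span).
Jul 12, 1812 → Jul 12, 1813: 365 days.
Jul 12, 1813 → Jul 12, 1814: 365 days.
Jul 12, 1814 → Jul 12, 1815: 365 days.
Jul 12, 1815 → Jul 12, 1816: 366 days (Feb 29, 1816 is in that span).
Jul 12, 1816 → Jul 12, 1817: 365 days.
Jul 12, 1817 → Aug 12, 1817: 31 days (July has 31).
Aug 12, 1817 → Sep 12, 1817: 31 days (August has 31).
Sep 12, 1817 → Oct 12, 1817: 30 days (September has 30).
Oct 12, 1817 → Nov 12, 1817: 31 days (October has 31).
Nov 12, 1817 → Nov 16, 1817: 4 days.
Total: 7066 days.

7066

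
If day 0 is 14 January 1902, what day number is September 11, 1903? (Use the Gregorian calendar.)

Jan 14, 1902 → Jan 14, 1903: 365 days.
Jan 14, 1903 → Feb 14, 1903: 31 days (January has 31).
Feb 14, 1903 → Mar 14, 1903: 28 days (February has 28).
Mar 14, 1903 → Apr 14, 1903: 31 days (March has 31).
Apr 14, 1903 → May 14, 1903: 30 days (April has 30).
May 14, 1903 → Jun 14, 1903: 31 days (May has 31).
Jun 14, 1903 → Jul 14, 1903: 30 days (June has 30).
Jul 14, 1903 → Aug 14, 1903: 31 days (July has 31).
Aug 14, 1903 → Sep 11, 1903: 28 days.
Total: 605 days.

605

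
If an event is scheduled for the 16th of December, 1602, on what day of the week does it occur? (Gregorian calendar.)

Doomsday rule: the anchor day for the 1600s is Tuesday. For year 02: 2÷12 = 0 r 2, and 2÷4 = 0, so 0+2+0 = 2.
Tuesday + 2 ≡ Thursday — that's 1602's doomsday.
In December the doomsday date is Dec 12.
Dec 16 is 4 days after Dec 12; 4 mod 7 = 4, so Thursday + 4 = Monday.

Monday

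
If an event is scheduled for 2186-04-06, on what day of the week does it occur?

Doomsday rule: the anchor day for the 2100s is Sunday. For year 86: 86÷12 = 7 r 2, and 2÷4 = 0, so 7+2+0 = 9.
Sunday + 9 ≡ Tuesday — that's 2186's doomsday.
In April the doomsday date is Apr 4.
Apr 6 is 2 days after Apr 4; 2 mod 7 = 2, so Tuesday + 2 = Thursday.

Thursday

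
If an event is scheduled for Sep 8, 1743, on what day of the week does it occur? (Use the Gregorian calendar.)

Doomsday rule: the anchor day for the 1700s is Sunday. For year 43: 43÷12 = 3 r 7, and 7÷4 = 1, so 3+7+1 = 11.
Sunday + 11 ≡ Thursday — that's 1743's doomsday.
In September the doomsday date is Sep 5.
Sep 8 is 3 days after Sep 5; 3 mod 7 = 3, so Thursday + 3 = Sunday.

Sunday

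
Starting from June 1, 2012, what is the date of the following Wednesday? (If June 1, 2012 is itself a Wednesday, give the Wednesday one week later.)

June 6, 2012

Jun 1, 2012 is a Friday.
From Friday to the next Wednesday is 5 days.
Jun 1, 2012 + 5 = Jun 6, 2012.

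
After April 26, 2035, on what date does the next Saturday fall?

Apr 26, 2035 is a Thursday.
From Thursday to the next Saturday is 2 days.
Apr 26, 2035 + 2 = Apr 28, 2035.

April 28, 2035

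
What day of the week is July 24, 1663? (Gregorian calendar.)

Doomsday rule: the anchor day for the 1600s is Tuesday. For year 63: 63÷12 = 5 r 3, and 3÷4 = 0, so 5+3+0 = 8.
Tuesday + 8 ≡ Wednesday — that's 1663's doomsday.
In July the doomsday date is Jul 11.
Jul 24 is 13 days after Jul 11; 13 mod 7 = 6, so Wednesday + 6 = Tuesday.

Tuesday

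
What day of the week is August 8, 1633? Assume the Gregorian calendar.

Monday

Doomsday rule: the anchor day for the 1600s is Tuesday. For year 33: 33÷12 = 2 r 9, and 9÷4 = 2, so 2+9+2 = 13.
Tuesday + 13 ≡ Monday — that's 1633's doomsday.
In August the doomsday date is Aug 8.
Aug 8 is the doomsday itself: Monday.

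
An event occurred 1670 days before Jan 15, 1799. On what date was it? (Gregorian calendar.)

−365 (one year) → Jan 15, 1798 (1305 left).
−365 (one year) → Jan 15, 1797 (940 left).
−366 (one year; includes Feb 29, 1796) → Jan 15, 1796 (574 left).
−365 (one year) → Jan 15, 1795 (209 left).
−15 → Dec 31, 1794 (end of Dec, 31 days; 194 left).
−31 → Nov 30, 1794 (end of Nov, 30 days; 163 left).
−30 → Oct 31, 1794 (end of Oct, 31 days; 133 left).
−31 → Sep 30, 1794 (end of Sep, 30 days; 102 left).
−30 → Aug 31, 1794 (end of Aug, 31 days; 72 left).
−31 → Jul 31, 1794 (end of Jul, 31 days; 41 left).
−31 → Jun 30, 1794 (end of Jun, 30 days; 10 left).
−10 → Jun 20, 1794.

June 20, 1794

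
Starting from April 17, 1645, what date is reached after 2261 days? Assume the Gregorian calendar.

+365 (one year) → Apr 17, 1646 (1896 left).
+365 (one year) → Apr 17, 1647 (1531 left).
+366 (one year; includes Feb 29, 1648) → Apr 17, 1648 (1165 left).
+365 (one year) → Apr 17, 1649 (800 left).
+365 (one year) → Apr 17, 1650 (435 left).
+365 (one year) → Apr 17, 1651 (70 left).
Apr has 30 days: +14 → May 1, 1651 (56 left).
May has 31 days: +31 → Jun 1, 1651 (25 left).
+25 → Jun 26, 1651.

June 26, 1651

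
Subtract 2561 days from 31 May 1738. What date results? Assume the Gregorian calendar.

−365 (one year) → May 31, 1737 (2196 left).
−365 (one year) → May 31, 1736 (1831 left).
−366 (one year; includes Feb 29, 1736) → May 31, 1735 (1465 left).
−365 (one year) → May 31, 1734 (1100 left).
−365 (one year) → May 31, 1733 (735 left).
−365 (one year) → May 31, 1732 (370 left).
−31 → Apr 30, 1732 (end of Apr, 30 days; 339 left).
−30 → Mar 31, 1732 (end of Mar, 31 days; 309 left).
−31 → Feb 29, 1732 (end of Feb, 29 days; 278 left).
−29 → Jan 31, 1732 (end of Jan, 31 days; 249 left).
−31 → Dec 31, 1731 (end of Dec, 31 days; 218 left).
−31 → Nov 30, 1731 (end of Nov, 30 days; 187 left).
−30 → Oct 31, 1731 (end of Oct, 31 days; 157 left).
−31 → Sep 30, 1731 (end of Sep, 30 days; 126 left).
−30 → Aug 31, 1731 (end of Aug, 31 days; 96 left).
−31 → Jul 31, 1731 (end of Jul, 31 days; 65 left).
−31 → Jun 30, 1731 (end of Jun, 30 days; 34 left).
−30 → May 31, 1731 (end of May, 31 days; 4 left).
−4 → May 27, 1731.

May 27, 1731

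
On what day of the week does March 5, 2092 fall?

January 1, 2092 is a Tuesday.
Jan 1, 2092 → Feb 1, 2092: 31 days (January has 31).
Feb 1, 2092 → Mar 1, 2092: 29 days (February has 29).
Mar 1, 2092 → Mar 5, 2092: 4 days.
Total: 64 days.
64 mod 7 = 1, so Tuesday + 1 = Wednesday.

Wednesday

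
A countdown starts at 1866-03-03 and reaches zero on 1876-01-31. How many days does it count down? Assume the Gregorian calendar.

Mar 3, 1866 → Mar 3, 1867: 365 days.
Mar 3, 1867 → Mar 3, 1868: 366 days (Feb 29, 1868 is in that span).
Mar 3, 1868 → Mar 3, 1869: 365 days.
Mar 3, 1869 → Mar 3, 1870: 365 days.
Mar 3, 1870 → Mar 3, 1871: 365 days.
Mar 3, 1871 → Mar 3, 1872: 366 days (Feb 29, 1872 is in that span).
Mar 3, 1872 → Mar 3, 1873: 365 days.
Mar 3, 1873 → Mar 3, 1874: 365 days.
Mar 3, 1874 → Mar 3, 1875: 365 days.
Mar 3, 1875 → Apr 3, 1875: 31 days (March has 31).
Apr 3, 1875 → May 3, 1875: 30 days (April has 30).
May 3, 1875 → Jun 3, 1875: 31 days (May has 31).
Jun 3, 1875 → Jul 3, 1875: 30 days (June has 30).
Jul 3, 1875 → Aug 3, 1875: 31 days (July has 31).
Aug 3, 1875 → Sep 3, 1875: 31 days (August has 31).
Sep 3, 1875 → Oct 3, 1875: 30 days (September has 30).
Oct 3, 1875 → Nov 3, 1875: 31 days (October has 31).
Nov 3, 1875 → Dec 3, 1875: 30 days (November has 30).
Dec 3, 1875 → Jan 3, 1876: 31 days (December has 31).
Jan 3, 1876 → Jan 31, 1876: 28 days.
Total: 3621 days.

3621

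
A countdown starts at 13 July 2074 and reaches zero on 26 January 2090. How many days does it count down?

5676

Jul 13, 2074 → Jul 13, 2075: 365 days.
Jul 13, 2075 → Jul 13, 2076: 366 days (Feb 29, 2076 is in that span).
Jul 13, 2076 → Jul 13, 2077: 365 days.
Jul 13, 2077 → Jul 13, 2078: 365 days.
Jul 13, 2078 → Jul 13, 2079: 365 days.
Jul 13, 2079 → Jul 13, 2080: 366 days (Feb 29, 2080 is in that span).
Jul 13, 2080 → Jul 13, 2081: 365 days.
Jul 13, 2081 → Jul 13, 2082: 365 days.
Jul 13, 2082 → Jul 13, 2083: 365 days.
Jul 13, 2083 → Jul 13, 2084: 366 days (Feb 29, 2084 is in that span).
Jul 13, 2084 → Jul 13, 2085: 365 days.
Jul 13, 2085 → Jul 13, 2086: 365 days.
Jul 13, 2086 → Jul 13, 2087: 365 days.
Jul 13, 2087 → Jul 13, 2088: 366 days (Feb 29, 2088 is in that span).
Jul 13, 2088 → Jul 13, 2089: 365 days.
Jul 13, 2089 → Aug 13, 2089: 31 days (July has 31).
Aug 13, 2089 → Sep 13, 2089: 31 days (August has 31).
Sep 13, 2089 → Oct 13, 2089: 30 days (September has 30).
Oct 13, 2089 → Nov 13, 2089: 31 days (October has 31).
Nov 13, 2089 → Dec 13, 2089: 30 days (November has 30).
Dec 13, 2089 → Jan 13, 2090: 31 days (December has 31).
Jan 13, 2090 → Jan 26, 2090: 13 days.
Total: 5676 days.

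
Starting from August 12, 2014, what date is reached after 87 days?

November 7, 2014

Aug has 31 days: +20 → Sep 1, 2014 (67 left).
Sep has 30 days: +30 → Oct 1, 2014 (37 left).
Oct has 31 days: +31 → Nov 1, 2014 (6 left).
+6 → Nov 7, 2014.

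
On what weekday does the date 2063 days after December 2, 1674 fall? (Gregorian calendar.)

Friday

First find the weekday of Dec 2, 1674. Doomsday rule: the anchor day for the 1600s is Tuesday. For year 74: 74÷12 = 6 r 2, and 2÷4 = 0, so 6+2+0 = 8.
Tuesday + 8 ≡ Wednesday — that's 1674's doomsday.
In December the doomsday date is Dec 12.
Dec 2 is 10 days before Dec 12; 10 mod 7 = 3, so Wednesday − 3 = Sunday.
2063 mod 7 = 5, so 2063 days after a Sunday is Sunday + 5 = Friday.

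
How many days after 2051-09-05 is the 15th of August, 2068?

6189

Sep 5, 2051 → Sep 5, 2052: 366 days (Feb 29, 2052 is in that span).
Sep 5, 2052 → Sep 5, 2053: 365 days.
Sep 5, 2053 → Sep 5, 2054: 365 days.
Sep 5, 2054 → Sep 5, 2055: 365 days.
Sep 5, 2055 → Sep 5, 2056: 366 days (Feb 29, 2056 is in that span).
Sep 5, 2056 → Sep 5, 2057: 365 days.
Sep 5, 2057 → Sep 5, 2058: 365 days.
Sep 5, 2058 → Sep 5, 2059: 365 days.
Sep 5, 2059 → Sep 5, 2060: 366 days (Feb 29, 2060 is in that span).
Sep 5, 2060 → Sep 5, 2061: 365 days.
Sep 5, 2061 → Sep 5, 2062: 365 days.
Sep 5, 2062 → Sep 5, 2063: 365 days.
Sep 5, 2063 → Sep 5, 2064: 366 days (Feb 29, 2064 is in that span).
Sep 5, 2064 → Sep 5, 2065: 365 days.
Sep 5, 2065 → Sep 5, 2066: 365 days.
Sep 5, 2066 → Sep 5, 2067: 365 days.
Sep 5, 2067 → Oct 5, 2067: 30 days (September has 30).
Oct 5, 2067 → Nov 5, 2067: 31 days (October has 31).
Nov 5, 2067 → Dec 5, 2067: 30 days (November has 30).
Dec 5, 2067 → Jan 5, 2068: 31 days (December has 31).
Jan 5, 2068 → Feb 5, 2068: 31 days (January has 31).
Feb 5, 2068 → Mar 5, 2068: 29 days (February has 29).
Mar 5, 2068 → Apr 5, 2068: 31 days (March has 31).
Apr 5, 2068 → May 5, 2068: 30 days (April has 30).
May 5, 2068 → Jun 5, 2068: 31 days (May has 31).
Jun 5, 2068 → Jul 5, 2068: 30 days (June has 30).
Jul 5, 2068 → Aug 5, 2068: 31 days (July has 31).
Aug 5, 2068 → Aug 15, 2068: 10 days.
Total: 6189 days.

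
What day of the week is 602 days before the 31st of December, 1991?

Dec 31, 1991 is a Tuesday.
602 mod 7 = 0, so 602 days before a Tuesday is Tuesday − 0 = Tuesday.

Tuesday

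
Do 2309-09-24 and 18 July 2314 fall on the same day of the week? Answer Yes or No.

No

From Sep 24, 2309 to Jul 18, 2314 is 1758 days.
1758 mod 7 = 1, so they are different weekdays.
(Sep 24, 2309 is a Friday; Jul 18, 2314 is a Saturday.)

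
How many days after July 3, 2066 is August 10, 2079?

4786

Jul 3, 2066 → Jul 3, 2067: 365 days.
Jul 3, 2067 → Jul 3, 2068: 366 days (Feb 29, 2068 is in that span).
Jul 3, 2068 → Jul 3, 2069: 365 days.
Jul 3, 2069 → Jul 3, 2070: 365 days.
Jul 3, 2070 → Jul 3, 2071: 365 days.
Jul 3, 2071 → Jul 3, 2072: 366 days (Feb 29, 2072 is in that span).
Jul 3, 2072 → Jul 3, 2073: 365 days.
Jul 3, 2073 → Jul 3, 2074: 365 days.
Jul 3, 2074 → Jul 3, 2075: 365 days.
Jul 3, 2075 → Jul 3, 2076: 366 days (Feb 29, 2076 is in that span).
Jul 3, 2076 → Jul 3, 2077: 365 days.
Jul 3, 2077 → Jul 3, 2078: 365 days.
Jul 3, 2078 → Jul 3, 2079: 365 days.
Jul 3, 2079 → Aug 3, 2079: 31 days (July has 31).
Aug 3, 2079 → Aug 10, 2079: 7 days.
Total: 4786 days.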